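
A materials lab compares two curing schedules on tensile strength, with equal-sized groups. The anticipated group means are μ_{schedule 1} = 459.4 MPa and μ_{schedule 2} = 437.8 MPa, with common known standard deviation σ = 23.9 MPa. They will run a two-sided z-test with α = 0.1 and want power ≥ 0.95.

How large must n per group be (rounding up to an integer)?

Standardized effect: d = |μ_{schedule 1} − μ_{schedule 2}| / σ = |459.4 − 437.8| / 23.9 = 0.9038
For power 0.95 need Φ(δ − z_{0.05}) = 0.95, so δ = z_{0.05} + z_{0.05} = 1.645 + 1.645 = 3.290.
(The Φ(−δ − z_{α/2}) term is vanishingly small for δ > 0 and is dropped in the standard sample-size formula.)
δ = d·√(n/2) ⇒ n = 2(δ/d)² = 2 × (3.290 / 0.9038)² = 26.50.
Round up to the next whole unit.

n = 27 per group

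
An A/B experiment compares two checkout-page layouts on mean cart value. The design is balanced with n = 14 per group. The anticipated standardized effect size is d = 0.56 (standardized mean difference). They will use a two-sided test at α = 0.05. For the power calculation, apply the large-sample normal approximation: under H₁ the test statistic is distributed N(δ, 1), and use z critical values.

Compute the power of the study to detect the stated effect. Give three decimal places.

Power ≈ 0.316

Noncentrality parameter: δ = d·√(n/2) = 0.56 × √(14/2) = 1.4816
Critical value for a two-sided test at α = 0.05: z_{α/2} = 1.960.
Power = Φ(δ − 1.960) + Φ(−δ − 1.960) = Φ(-0.478) + Φ(-3.442) = 0.3162 + 0.0003 = 0.3165.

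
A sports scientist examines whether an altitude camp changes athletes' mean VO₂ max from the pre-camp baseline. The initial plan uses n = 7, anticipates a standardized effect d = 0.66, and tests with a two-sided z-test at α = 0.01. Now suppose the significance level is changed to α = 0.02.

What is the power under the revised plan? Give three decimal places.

Power ≈ 0.281

δ = d·√n = 0.66 × √7 = 1.7462 (unchanged). New critical value: z_{0.01} = 2.326.
Revised power = Φ(δ − 2.326) + Φ(−δ − 2.326) = Φ(-0.580) + Φ(-4.073) = 0.2809 + 0.0000 = 0.2809.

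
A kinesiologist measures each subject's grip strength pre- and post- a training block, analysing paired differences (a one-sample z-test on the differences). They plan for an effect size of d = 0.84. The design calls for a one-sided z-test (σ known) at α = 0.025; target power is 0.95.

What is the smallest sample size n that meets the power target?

n = 19

For power 0.95 need Φ(δ − z_{0.025}) = 0.95, so δ = z_{0.025} + z_{0.05} = 1.960 + 1.645 = 3.605.
δ = d·√n ⇒ n = (δ/d)² = (3.605 / 0.84)² = 18.42.
Round up to the next whole unit.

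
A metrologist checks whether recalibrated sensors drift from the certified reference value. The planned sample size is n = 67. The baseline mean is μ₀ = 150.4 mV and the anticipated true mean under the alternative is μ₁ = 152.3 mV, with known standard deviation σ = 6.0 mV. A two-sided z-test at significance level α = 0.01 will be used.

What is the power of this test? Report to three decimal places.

Power ≈ 0.506

Standardized effect: d = |μ₁ − μ₀| / σ = |152.3 − 150.4| / 6.0 = 0.3167
Noncentrality parameter: δ = d·√n = 0.3167 × √67 = 2.5920
Critical value for a two-sided test at α = 0.01: z_{α/2} = 2.576.
Power = Φ(δ − 2.576) + Φ(−δ − 2.576) = Φ(0.016) + Φ(-5.168) = 0.5065 + 0.0000 = 0.5065.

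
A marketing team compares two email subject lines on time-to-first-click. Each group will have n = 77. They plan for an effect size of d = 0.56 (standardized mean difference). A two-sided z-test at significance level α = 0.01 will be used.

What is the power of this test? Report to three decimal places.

Power ≈ 0.816

Noncentrality parameter: δ = d·√(n/2) = 0.56 × √(77/2) = 3.4747
Critical value for a two-sided test at α = 0.01: z_{α/2} = 2.576.
Power = Φ(δ − 2.576) + Φ(−δ − 2.576) = Φ(0.899) + Φ(-6.051) = 0.8156 + 0.0000 = 0.8156.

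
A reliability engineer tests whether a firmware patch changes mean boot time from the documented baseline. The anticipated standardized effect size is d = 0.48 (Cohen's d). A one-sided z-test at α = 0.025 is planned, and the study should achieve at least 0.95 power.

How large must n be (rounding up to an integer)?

Set Φ(δ − 1.960) = 0.95; then δ − 1.960 = Φ⁻¹(0.95) = 1.645, giving δ = 3.605.
δ = d·√n ⇒ n = (δ/d)² = (3.605 / 0.48)² = 56.40.
Round up to the next whole unit.

n = 57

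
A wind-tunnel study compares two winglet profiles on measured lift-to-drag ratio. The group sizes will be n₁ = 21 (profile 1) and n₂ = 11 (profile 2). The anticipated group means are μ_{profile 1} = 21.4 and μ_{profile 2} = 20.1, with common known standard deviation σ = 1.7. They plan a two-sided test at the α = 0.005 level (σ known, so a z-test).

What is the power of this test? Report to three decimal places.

Power ≈ 0.226

Standardized effect: d = |μ_{profile 1} − μ_{profile 2}| / σ = |21.4 − 20.1| / 1.7 = 0.7647
Noncentrality parameter: δ = d / √(1/n₁ + 1/n₂) = 0.7647 / √(1/21 + 1/11) = 2.0546
Critical value for a two-sided test at α = 0.005: z_{α/2} = 2.807.
Power = Φ(δ − 2.807) + Φ(−δ − 2.807) = Φ(-0.752) + Φ(-4.862) = 0.2259 + 0.0000 = 0.2259.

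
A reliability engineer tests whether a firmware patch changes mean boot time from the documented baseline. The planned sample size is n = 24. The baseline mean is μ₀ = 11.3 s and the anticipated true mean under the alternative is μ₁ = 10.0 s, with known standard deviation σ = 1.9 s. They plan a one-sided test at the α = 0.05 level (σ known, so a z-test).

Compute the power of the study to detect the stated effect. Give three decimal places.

Standardized effect: d = |μ₁ − μ₀| / σ = |10.0 − 11.3| / 1.9 = 0.6842
Noncentrality parameter: λ = d·√n = 0.6842 × √24 = 3.3519
Critical value for a one-sided test at α = 0.05: z_α = 1.645.
Power = Φ(λ − 1.645) = Φ(1.707) = 0.9561.

Power ≈ 0.956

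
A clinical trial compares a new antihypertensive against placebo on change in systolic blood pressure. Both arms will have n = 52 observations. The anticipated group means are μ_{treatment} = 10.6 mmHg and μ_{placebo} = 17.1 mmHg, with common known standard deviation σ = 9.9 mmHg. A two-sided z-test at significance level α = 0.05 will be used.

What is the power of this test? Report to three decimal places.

Power ≈ 0.917

Standardized effect: d = |μ_{treatment} − μ_{placebo}| / σ = |10.6 − 17.1| / 9.9 = 0.6566
Noncentrality parameter: δ = d·√(n/2) = 0.6566 × √(52/2) = 3.3478
Critical value for a two-sided test at α = 0.05: z_{α/2} = 1.960.
Power = Φ(δ − 1.960) + Φ(−δ − 1.960) = Φ(1.388) + Φ(-5.308) = 0.9174 + 0.0000 = 0.9174.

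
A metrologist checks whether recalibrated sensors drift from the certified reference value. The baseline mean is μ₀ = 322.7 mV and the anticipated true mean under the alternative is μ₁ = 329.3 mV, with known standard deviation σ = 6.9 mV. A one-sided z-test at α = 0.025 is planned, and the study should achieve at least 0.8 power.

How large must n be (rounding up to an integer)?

n = 9

Standardized effect: d = |μ₁ − μ₀| / σ = |329.3 − 322.7| / 6.9 = 0.9565
Set Φ(δ − 1.960) = 0.8; then δ − 1.960 = Φ⁻¹(0.8) = 0.842, giving δ = 2.802.
δ = d·√n ⇒ n = (δ/d)² = (2.802 / 0.9565)² = 8.58.
Round up to the next whole unit.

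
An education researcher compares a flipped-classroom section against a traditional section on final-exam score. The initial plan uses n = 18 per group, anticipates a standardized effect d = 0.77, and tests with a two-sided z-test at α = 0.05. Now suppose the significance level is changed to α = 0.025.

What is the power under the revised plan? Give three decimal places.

δ = d·√(n/2) = 0.77 × √(18/2) = 2.3100 (unchanged). New critical value: z_{0.0125} = 2.241.
Revised power = Φ(δ − 2.241) + Φ(−δ − 2.241) = Φ(0.069) + Φ(-4.551) = 0.5273 + 0.0000 = 0.5273.

Power ≈ 0.527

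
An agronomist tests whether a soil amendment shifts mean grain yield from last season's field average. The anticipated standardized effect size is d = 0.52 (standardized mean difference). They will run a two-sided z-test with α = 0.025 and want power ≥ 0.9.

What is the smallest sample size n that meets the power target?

n = 46

For power 0.9 need Φ(δ − z_{0.0125}) = 0.9, so δ = z_{0.0125} + z_{0.10} = 2.241 + 1.282 = 3.523.
(For δ > 0 the lower-tail rejection region contributes negligibly to power, so the one-term inversion is standard.)
δ = d·√n ⇒ n = (δ/d)² = (3.523 / 0.52)² = 45.90.
Rounding up, n = 46.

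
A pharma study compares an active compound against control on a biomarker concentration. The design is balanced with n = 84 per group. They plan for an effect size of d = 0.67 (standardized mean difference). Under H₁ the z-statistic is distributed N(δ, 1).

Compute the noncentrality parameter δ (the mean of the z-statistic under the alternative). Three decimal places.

δ = d·√(n/2) = 0.67 × √(84/2) = 4.3421

δ ≈ 4.342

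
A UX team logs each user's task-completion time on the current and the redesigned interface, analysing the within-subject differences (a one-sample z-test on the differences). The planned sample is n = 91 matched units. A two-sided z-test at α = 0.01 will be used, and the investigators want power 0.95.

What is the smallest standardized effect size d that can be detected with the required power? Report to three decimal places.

Required noncentrality: δ = z_{0.005} + z_{0.05} = 2.576 + 1.645 = 4.221.
(Lower-tail contribution to power is negligible for δ > 0.)
δ = d·√n ⇒ d = δ/√n = 4.221/√91 = 0.4424.

d ≈ 0.442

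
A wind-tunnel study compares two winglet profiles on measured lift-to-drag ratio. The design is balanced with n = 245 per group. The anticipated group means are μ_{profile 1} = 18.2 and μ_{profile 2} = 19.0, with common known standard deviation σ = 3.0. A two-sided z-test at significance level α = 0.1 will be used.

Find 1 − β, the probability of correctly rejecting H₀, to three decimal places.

Power ≈ 0.904

Standardized effect: d = |μ_{profile 1} − μ_{profile 2}| / σ = |18.2 − 19.0| / 3.0 = 0.2667
Noncentrality parameter: δ = d·√(n/2) = 0.2667 × √(245/2) = 2.9515
Two-sided α = 0.1 → critical value z_{0.05} = 1.645.
Power = Φ(δ − 1.645) + Φ(−δ − 1.645) = Φ(1.307) + Φ(-4.596) = 0.9043 + 0.0000 = 0.9043.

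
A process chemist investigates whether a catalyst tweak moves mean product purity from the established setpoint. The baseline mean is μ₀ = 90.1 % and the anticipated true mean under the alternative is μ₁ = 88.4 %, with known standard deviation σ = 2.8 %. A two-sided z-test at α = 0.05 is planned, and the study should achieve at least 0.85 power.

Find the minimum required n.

n = 25

Standardized effect: d = |μ₁ − μ₀| / σ = |88.4 − 90.1| / 2.8 = 0.6071
For power 0.85 need Φ(δ − z_{0.025}) = 0.85, so δ = z_{0.025} + z_{0.15} = 1.960 + 1.036 = 2.996.
(For δ > 0 the lower-tail rejection region contributes negligibly to power, so the one-term inversion is standard.)
δ = d·√n ⇒ n = (δ/d)² = (2.996 / 0.6071)² = 24.36.
Round up to the next whole unit.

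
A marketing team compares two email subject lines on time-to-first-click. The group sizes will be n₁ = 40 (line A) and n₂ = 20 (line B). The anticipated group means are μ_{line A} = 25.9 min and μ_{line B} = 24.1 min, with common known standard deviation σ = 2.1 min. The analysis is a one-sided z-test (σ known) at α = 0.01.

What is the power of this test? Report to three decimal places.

Power ≈ 0.789

Standardized effect: d = |μ_{line A} − μ_{line B}| / σ = |25.9 − 24.1| / 2.1 = 0.8571
Noncentrality parameter: δ = d / √(1/n₁ + 1/n₂) = 0.8571 / √(1/40 + 1/20) = 3.1298
One-sided α = 0.01 → critical value z_{0.01} = 2.326.
Power = P(Z > 2.326 − δ) = Φ(0.803) = 0.7892.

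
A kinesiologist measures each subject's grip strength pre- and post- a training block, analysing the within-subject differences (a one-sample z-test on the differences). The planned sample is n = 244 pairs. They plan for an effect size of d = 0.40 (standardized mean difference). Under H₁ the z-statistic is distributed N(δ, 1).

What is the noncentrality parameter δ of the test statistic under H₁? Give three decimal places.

δ ≈ 6.248

The noncentrality parameter scales effect size by the design's sample-size factor: δ = d·√n = 0.40 × √244 = 6.2482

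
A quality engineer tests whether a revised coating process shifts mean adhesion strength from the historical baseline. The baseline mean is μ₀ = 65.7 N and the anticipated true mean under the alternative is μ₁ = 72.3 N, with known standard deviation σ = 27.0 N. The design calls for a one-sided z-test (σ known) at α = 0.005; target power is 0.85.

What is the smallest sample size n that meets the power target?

n = 219

Standardized effect: d = |μ₁ − μ₀| / σ = |72.3 − 65.7| / 27.0 = 0.2444
For power 0.85 need Φ(δ − z_{0.005}) = 0.85, so δ = z_{0.005} + z_{0.15} = 2.576 + 1.036 = 3.612.
δ = d·√n ⇒ n = (δ/d)² = (3.612 / 0.2444)² = 218.37.
Round up to the next whole unit.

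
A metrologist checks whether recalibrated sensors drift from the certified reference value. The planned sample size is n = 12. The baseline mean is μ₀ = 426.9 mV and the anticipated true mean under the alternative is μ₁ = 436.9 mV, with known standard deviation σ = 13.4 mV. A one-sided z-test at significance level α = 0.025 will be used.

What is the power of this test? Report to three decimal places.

Standardized effect: d = |μ₁ − μ₀| / σ = |436.9 − 426.9| / 13.4 = 0.7463
Noncentrality parameter: δ = d·√n = 0.7463 × √12 = 2.5852
Critical value for a one-sided test at α = 0.025: z_α = 1.960.
Power = Φ(δ − 1.960) = Φ(0.625) = 0.7341.

Power ≈ 0.734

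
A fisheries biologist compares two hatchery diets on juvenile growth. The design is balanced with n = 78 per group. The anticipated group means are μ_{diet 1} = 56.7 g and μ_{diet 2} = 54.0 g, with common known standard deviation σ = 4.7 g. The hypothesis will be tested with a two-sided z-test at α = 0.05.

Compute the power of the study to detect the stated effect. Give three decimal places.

Standardized effect: d = |μ_{diet 1} − μ_{diet 2}| / σ = |56.7 − 54.0| / 4.7 = 0.5745
Noncentrality parameter: δ = d·√(n/2) = 0.5745 × √(78/2) = 3.5876
Two-sided α = 0.05 → critical value z_{0.025} = 1.960.
Power = Φ(δ − 1.960) + Φ(−δ − 1.960) = Φ(1.628) + Φ(-5.548) = 0.9482 + 0.0000 = 0.9482.

Power ≈ 0.948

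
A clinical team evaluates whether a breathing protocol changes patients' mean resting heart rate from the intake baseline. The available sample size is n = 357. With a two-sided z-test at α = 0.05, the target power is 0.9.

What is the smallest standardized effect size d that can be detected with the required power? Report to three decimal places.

Need Φ(δ − 1.960) = 0.9, so δ = 1.960 + 1.282 = 3.242.
(Lower-tail contribution to power is negligible for δ > 0.)
δ = d·√n ⇒ d = δ/√n = 3.242/√357 = 0.1716.

d ≈ 0.172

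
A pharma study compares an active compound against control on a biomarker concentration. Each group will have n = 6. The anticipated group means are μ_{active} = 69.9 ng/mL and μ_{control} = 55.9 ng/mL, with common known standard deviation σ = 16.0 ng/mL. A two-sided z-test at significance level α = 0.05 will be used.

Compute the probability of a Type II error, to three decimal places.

β ≈ 0.671

Standardized effect: d = |μ_{active} − μ_{control}| / σ = |69.9 − 55.9| / 16.0 = 0.8750
Noncentrality parameter: δ = d·√(n/2) = 0.8750 × √(6/2) = 1.5155
Two-sided α = 0.05 → critical value z_{0.025} = 1.960.
Power = Φ(δ − 1.960) + Φ(−δ − 1.960) = Φ(-0.444) + Φ(-3.476) = 0.3284 + 0.0003 = 0.3286.
Type II error: β = 1 − power = 1 − 0.3286 = 0.6714.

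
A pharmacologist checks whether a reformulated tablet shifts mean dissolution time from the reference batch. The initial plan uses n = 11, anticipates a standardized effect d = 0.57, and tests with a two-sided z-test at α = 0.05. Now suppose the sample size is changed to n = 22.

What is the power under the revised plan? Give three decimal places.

Power ≈ 0.762

With n = 22: δ = d·√n = 0.57 × √22 = 2.6735. Critical value z_{0.025} = 1.960.
Revised power = Φ(δ − 1.960) + Φ(−δ − 1.960) = Φ(0.714) + Φ(-4.634) = 0.7623 + 0.0000 = 0.7623.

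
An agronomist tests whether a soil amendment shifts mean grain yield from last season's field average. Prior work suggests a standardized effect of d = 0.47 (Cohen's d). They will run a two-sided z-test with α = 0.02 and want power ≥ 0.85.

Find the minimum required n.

For power 0.85 need Φ(δ − z_{0.01}) = 0.85, so δ = z_{0.01} + z_{0.15} = 2.326 + 1.036 = 3.363.
(Ignoring the negligible lower-tail rejection probability gives the usual closed-form inversion.)
δ = d·√n ⇒ n = (δ/d)² = (3.363 / 0.47)² = 51.19.
Rounding up, n = 52.

n = 52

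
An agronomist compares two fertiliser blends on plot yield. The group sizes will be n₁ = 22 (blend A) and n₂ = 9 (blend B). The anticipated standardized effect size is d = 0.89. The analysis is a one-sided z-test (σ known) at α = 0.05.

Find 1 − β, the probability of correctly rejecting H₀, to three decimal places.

Power ≈ 0.727

Noncentrality parameter: λ = d / √(1/n₁ + 1/n₂) = 0.89 / √(1/22 + 1/9) = 2.2493
Critical value for a one-sided test at α = 0.05: z_α = 1.645.
Power = Φ(λ − 1.645) = Φ(0.604) = 0.7272.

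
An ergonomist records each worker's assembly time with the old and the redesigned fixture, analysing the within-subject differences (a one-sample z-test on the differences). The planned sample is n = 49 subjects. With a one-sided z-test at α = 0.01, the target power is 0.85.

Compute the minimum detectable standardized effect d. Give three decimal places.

d ≈ 0.480

Required noncentrality: δ = z_{0.01} + z_{0.15} = 2.326 + 1.036 = 3.363.
δ = d·√n ⇒ d = δ/√n = 3.363/√49 = 0.4804.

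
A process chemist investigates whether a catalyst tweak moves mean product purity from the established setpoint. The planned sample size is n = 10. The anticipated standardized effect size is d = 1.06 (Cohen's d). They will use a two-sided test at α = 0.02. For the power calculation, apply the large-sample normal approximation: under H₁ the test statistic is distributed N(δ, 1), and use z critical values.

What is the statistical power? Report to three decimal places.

Power ≈ 0.847

Noncentrality parameter: δ = d·√n = 1.06 × √10 = 3.3520
Two-sided α = 0.02 → critical value z_{0.01} = 2.326.
Power = Φ(δ − 2.326) + Φ(−δ − 2.326) = Φ(1.026) + Φ(-5.678) = 0.8475 + 0.0000 = 0.8475.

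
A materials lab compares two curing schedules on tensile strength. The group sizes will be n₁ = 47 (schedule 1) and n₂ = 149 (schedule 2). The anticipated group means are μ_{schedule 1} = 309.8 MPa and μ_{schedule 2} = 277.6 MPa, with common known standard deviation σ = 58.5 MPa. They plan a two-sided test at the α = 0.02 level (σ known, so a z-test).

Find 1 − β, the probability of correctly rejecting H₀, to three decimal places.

Power ≈ 0.832

Standardized effect: d = |μ_{schedule 1} − μ_{schedule 2}| / σ = |309.8 − 277.6| / 58.5 = 0.5504
Noncentrality parameter: δ = d / √(1/n₁ + 1/n₂) = 0.5504 / √(1/47 + 1/149) = 3.2901
Critical value for a two-sided test at α = 0.02: z_{α/2} = 2.326.
Power = Φ(δ − 2.326) + Φ(−δ − 2.326) = Φ(0.964) + Φ(-5.616) = 0.8324 + 0.0000 = 0.8324.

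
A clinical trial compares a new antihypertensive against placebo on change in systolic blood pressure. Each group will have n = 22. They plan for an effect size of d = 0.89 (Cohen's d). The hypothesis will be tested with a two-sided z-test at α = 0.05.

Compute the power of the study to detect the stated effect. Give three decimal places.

Power ≈ 0.839

Noncentrality parameter: δ = d·√(n/2) = 0.89 × √(22/2) = 2.9518
Critical value for a two-sided test at α = 0.05: z_{α/2} = 1.960.
Power = Φ(δ − 1.960) + Φ(−δ − 1.960) = Φ(0.992) + Φ(-4.912) = 0.8394 + 0.0000 = 0.8394.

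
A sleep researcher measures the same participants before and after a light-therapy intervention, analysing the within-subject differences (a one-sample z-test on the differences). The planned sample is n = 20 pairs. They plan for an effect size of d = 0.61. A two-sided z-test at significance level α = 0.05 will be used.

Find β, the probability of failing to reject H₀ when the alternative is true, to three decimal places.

β ≈ 0.221

Noncentrality parameter: δ = d·√n = 0.61 × √20 = 2.7280
Critical value for a two-sided test at α = 0.05: z_{α/2} = 1.960.
Power = Φ(δ − 1.960) + Φ(−δ − 1.960) = Φ(0.768) + Φ(-4.688) = 0.7788 + 0.0000 = 0.7788.
Type II error: β = 1 − power = 1 − 0.7788 = 0.2212.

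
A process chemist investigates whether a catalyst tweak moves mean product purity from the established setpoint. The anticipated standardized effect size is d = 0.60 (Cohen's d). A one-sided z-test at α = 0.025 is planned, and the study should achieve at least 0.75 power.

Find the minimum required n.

For power 0.75 need Φ(δ − z_{0.025}) = 0.75, so δ = z_{0.025} + z_{0.25} = 1.960 + 0.674 = 2.634.
δ = d·√n ⇒ n = (δ/d)² = (2.634 / 0.60)² = 19.28.
Round up to the next whole unit.

n = 20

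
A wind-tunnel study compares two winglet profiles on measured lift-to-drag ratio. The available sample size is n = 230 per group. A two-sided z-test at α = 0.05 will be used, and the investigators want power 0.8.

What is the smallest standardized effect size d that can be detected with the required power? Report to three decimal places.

d ≈ 0.261

Need Φ(δ − 1.960) = 0.8, so δ = 1.960 + 0.842 = 2.802.
(Lower-tail contribution to power is negligible for δ > 0.)
δ = d·√(n/2) ⇒ d = δ/√(n/2) = 2.802/√(230/2) = 0.2612.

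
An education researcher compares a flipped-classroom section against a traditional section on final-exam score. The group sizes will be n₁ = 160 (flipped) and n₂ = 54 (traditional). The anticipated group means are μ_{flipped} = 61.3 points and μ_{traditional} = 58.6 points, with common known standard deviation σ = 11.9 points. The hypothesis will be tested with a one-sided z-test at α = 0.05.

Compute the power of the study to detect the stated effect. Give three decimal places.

Power ≈ 0.419

Standardized effect: d = |μ_{flipped} − μ_{traditional}| / σ = |61.3 − 58.6| / 11.9 = 0.2269
Noncentrality parameter: δ = d / √(1/n₁ + 1/n₂) = 0.2269 / √(1/160 + 1/54) = 1.4417
Critical value for a one-sided test at α = 0.05: z_α = 1.645.
Power = Φ(δ − 1.645) = Φ(-0.203) = 0.4195.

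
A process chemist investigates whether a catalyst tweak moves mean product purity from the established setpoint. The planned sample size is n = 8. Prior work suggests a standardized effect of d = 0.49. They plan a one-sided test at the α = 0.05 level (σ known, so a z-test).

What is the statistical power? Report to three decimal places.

Noncentrality parameter: δ = d·√n = 0.49 × √8 = 1.3859
Critical value for a one-sided test at α = 0.05: z_α = 1.645.
Power = Φ(δ − 1.645) = Φ(-0.259) = 0.3978.

Power ≈ 0.398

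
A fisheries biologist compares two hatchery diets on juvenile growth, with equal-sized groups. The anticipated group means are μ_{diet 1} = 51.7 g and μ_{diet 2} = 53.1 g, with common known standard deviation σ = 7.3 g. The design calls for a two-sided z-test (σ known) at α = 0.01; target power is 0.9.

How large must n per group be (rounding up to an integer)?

Standardized effect: d = |μ_{diet 1} − μ_{diet 2}| / σ = |51.7 − 53.1| / 7.3 = 0.1918
For power 0.9 need Φ(δ − z_{0.005}) = 0.9, so δ = z_{0.005} + z_{0.10} = 2.576 + 1.282 = 3.857.
(The Φ(−δ − z_{α/2}) term is vanishingly small for δ > 0 and is dropped in the standard sample-size formula.)
δ = d·√(n/2) ⇒ n = 2(δ/d)² = 2 × (3.857 / 0.1918)² = 809.10.
Rounding up, n = 810 per group.

n = 810 per group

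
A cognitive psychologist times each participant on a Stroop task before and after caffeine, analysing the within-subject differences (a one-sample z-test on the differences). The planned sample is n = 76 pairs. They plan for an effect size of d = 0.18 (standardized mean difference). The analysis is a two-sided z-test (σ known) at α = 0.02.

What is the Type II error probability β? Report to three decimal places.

Noncentrality parameter: δ = d·√n = 0.18 × √76 = 1.5692
Critical value for a two-sided test at α = 0.02: z_{α/2} = 2.326.
Power = Φ(δ − 2.326) + Φ(−δ − 2.326) = Φ(-0.757) + Φ(-3.896) = 0.2245 + 0.0000 = 0.2245.
Type II error: β = 1 − power = 1 − 0.2245 = 0.7755.

β ≈ 0.775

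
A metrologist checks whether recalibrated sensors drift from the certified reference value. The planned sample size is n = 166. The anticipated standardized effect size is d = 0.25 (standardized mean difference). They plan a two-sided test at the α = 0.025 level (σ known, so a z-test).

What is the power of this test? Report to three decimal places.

Noncentrality parameter: δ = d·√n = 0.25 × √166 = 3.2210
Two-sided α = 0.025 → critical value z_{0.0125} = 2.241.
Power = Φ(δ − 2.241) + Φ(−δ − 2.241) = Φ(0.980) + Φ(-5.462) = 0.8364 + 0.0000 = 0.8364.

Power ≈ 0.836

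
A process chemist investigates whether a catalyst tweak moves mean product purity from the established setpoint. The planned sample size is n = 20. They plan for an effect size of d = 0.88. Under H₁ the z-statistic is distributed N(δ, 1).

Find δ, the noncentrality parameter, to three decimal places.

The noncentrality parameter scales effect size by the design's sample-size factor: δ = d·√n = 0.88 × √20 = 3.9355

δ ≈ 3.935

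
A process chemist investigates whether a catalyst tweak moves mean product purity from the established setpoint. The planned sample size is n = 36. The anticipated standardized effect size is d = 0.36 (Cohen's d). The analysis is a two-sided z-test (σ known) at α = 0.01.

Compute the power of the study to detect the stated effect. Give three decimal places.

Power ≈ 0.339

Noncentrality parameter: δ = d·√n = 0.36 × √36 = 2.1600
Two-sided α = 0.01 → critical value z_{0.005} = 2.576.
Power = Φ(δ − 2.576) + Φ(−δ − 2.576) = Φ(-0.416) + Φ(-4.736) = 0.3388 + 0.0000 = 0.3388.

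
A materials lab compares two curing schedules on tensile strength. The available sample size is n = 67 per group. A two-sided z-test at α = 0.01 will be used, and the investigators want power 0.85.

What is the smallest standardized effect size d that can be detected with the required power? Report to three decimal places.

d ≈ 0.624

Need Φ(δ − 2.576) = 0.85, so δ = 2.576 + 1.036 = 3.612.
(Lower-tail contribution to power is negligible for δ > 0.)
δ = d·√(n/2) ⇒ d = δ/√(n/2) = 3.612/√(67/2) = 0.6241.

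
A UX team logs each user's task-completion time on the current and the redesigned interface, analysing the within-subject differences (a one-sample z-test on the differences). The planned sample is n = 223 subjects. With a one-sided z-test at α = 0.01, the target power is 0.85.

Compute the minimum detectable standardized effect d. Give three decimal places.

d ≈ 0.225

Required noncentrality: δ = z_{0.01} + z_{0.15} = 2.326 + 1.036 = 3.363.
δ = d·√n ⇒ d = δ/√n = 3.363/√223 = 0.2252.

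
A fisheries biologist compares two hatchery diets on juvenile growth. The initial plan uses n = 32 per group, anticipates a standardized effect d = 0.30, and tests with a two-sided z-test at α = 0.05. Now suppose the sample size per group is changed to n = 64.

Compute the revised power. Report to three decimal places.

Power ≈ 0.396

With n = 64 per group: δ = d·√(n/2) = 0.30 × √(64/2) = 1.6971. Critical value z_{0.025} = 1.960.
Revised power = Φ(δ − 1.960) + Φ(−δ − 1.960) = Φ(-0.263) + Φ(-3.657) = 0.3963 + 0.0001 = 0.3964.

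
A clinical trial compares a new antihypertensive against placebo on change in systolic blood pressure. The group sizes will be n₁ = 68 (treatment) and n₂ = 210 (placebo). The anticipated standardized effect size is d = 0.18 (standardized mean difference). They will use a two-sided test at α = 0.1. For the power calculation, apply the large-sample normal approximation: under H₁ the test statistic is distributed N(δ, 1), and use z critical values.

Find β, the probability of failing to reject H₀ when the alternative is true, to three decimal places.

β ≈ 0.637

Noncentrality parameter: δ = d / √(1/n₁ + 1/n₂) = 0.18 / √(1/68 + 1/210) = 1.2901
Critical value for a two-sided test at α = 0.1: z_{α/2} = 1.645.
Power = Φ(δ − 1.645) + Φ(−δ − 1.645) = Φ(-0.355) + Φ(-2.935) = 0.3614 + 0.0017 = 0.3630.
Type II error: β = 1 − power = 1 − 0.3630 = 0.6370.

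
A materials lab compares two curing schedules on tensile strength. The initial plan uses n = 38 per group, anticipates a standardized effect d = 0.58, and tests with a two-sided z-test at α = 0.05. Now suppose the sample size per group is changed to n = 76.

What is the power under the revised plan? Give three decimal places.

Power ≈ 0.947

With n = 76 per group: δ = d·√(n/2) = 0.58 × √(76/2) = 3.5754. Critical value z_{0.025} = 1.960.
Revised power = Φ(δ − 1.960) + Φ(−δ − 1.960) = Φ(1.615) + Φ(-5.535) = 0.9469 + 0.0000 = 0.9469.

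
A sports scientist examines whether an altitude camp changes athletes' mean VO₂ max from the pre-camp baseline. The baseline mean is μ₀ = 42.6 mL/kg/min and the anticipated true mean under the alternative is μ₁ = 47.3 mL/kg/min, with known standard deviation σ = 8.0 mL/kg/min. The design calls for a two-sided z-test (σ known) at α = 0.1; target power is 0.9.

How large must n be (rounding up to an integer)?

Standardized effect: d = |μ₁ − μ₀| / σ = |47.3 − 42.6| / 8.0 = 0.5875
Set Φ(δ − 1.645) = 0.9; then δ − 1.645 = Φ⁻¹(0.9) = 1.282, giving δ = 2.926.
(The Φ(−δ − z_{α/2}) term is vanishingly small for δ > 0 and is dropped in the standard sample-size formula.)
δ = d·√n ⇒ n = (δ/d)² = (2.926 / 0.5875)² = 24.81.
Rounding up, n = 25.

n = 25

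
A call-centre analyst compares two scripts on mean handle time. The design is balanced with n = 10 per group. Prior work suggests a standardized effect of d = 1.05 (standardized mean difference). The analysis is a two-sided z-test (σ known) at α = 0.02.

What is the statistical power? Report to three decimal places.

Power ≈ 0.509

Noncentrality parameter: δ = d·√(n/2) = 1.05 × √(10/2) = 2.3479
Critical value for a two-sided test at α = 0.02: z_{α/2} = 2.326.
Power = Φ(δ − 2.326) + Φ(−δ − 2.326) = Φ(0.022) + Φ(-4.674) = 0.5086 + 0.0000 = 0.5086.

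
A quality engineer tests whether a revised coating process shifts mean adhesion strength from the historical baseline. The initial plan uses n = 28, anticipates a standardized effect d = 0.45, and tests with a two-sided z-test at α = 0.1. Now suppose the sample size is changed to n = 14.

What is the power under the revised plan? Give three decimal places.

With n = 14: δ = d·√n = 0.45 × √14 = 1.6837. Critical value z_{0.05} = 1.645.
Revised power = Φ(δ − 1.645) + Φ(−δ − 1.645) = Φ(0.039) + Φ(-3.329) = 0.5155 + 0.0004 = 0.5159.

Power ≈ 0.516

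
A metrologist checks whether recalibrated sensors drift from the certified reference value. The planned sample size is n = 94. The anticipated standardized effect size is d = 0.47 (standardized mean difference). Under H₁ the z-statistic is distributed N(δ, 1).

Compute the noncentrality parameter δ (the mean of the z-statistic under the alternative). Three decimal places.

δ = d·√n = 0.47 × √94 = 4.5568

δ ≈ 4.557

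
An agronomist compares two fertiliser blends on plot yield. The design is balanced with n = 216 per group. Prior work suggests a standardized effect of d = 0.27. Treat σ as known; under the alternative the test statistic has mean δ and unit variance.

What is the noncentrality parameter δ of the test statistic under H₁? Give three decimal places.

The noncentrality parameter scales effect size by the design's sample-size factor: δ = d·√(n/2) = 0.27 × √(216/2) = 2.8059

δ ≈ 2.806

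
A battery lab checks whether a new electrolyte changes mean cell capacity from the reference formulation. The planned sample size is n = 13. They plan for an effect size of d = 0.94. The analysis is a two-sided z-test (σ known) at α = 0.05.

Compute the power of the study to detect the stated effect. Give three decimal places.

Power ≈ 0.924

Noncentrality parameter: δ = d·√n = 0.94 × √13 = 3.3892
Two-sided α = 0.05 → critical value z_{0.025} = 1.960.
Power = Φ(δ − 1.960) + Φ(−δ − 1.960) = Φ(1.429) + Φ(-5.349) = 0.9235 + 0.0000 = 0.9235.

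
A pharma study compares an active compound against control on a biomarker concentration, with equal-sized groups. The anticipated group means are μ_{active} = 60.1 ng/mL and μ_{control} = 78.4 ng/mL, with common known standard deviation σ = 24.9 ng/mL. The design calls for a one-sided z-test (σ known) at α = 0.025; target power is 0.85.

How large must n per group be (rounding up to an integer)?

n = 34 per group

Standardized effect: d = |μ_{active} − μ_{control}| / σ = |60.1 − 78.4| / 24.9 = 0.7349
For power 0.85 need Φ(δ − z_{0.025}) = 0.85, so δ = z_{0.025} + z_{0.15} = 1.960 + 1.036 = 2.996.
δ = d·√(n/2) ⇒ n = 2(δ/d)² = 2 × (2.996 / 0.7349)² = 33.24.
Rounding up, n = 34 per group.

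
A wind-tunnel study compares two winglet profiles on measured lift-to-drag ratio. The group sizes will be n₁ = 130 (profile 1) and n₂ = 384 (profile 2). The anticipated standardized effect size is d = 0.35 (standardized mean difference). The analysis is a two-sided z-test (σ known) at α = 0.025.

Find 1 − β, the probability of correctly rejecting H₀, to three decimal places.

Power ≈ 0.886

Noncentrality parameter: δ = d / √(1/n₁ + 1/n₂) = 0.35 / √(1/130 + 1/384) = 3.4492
Two-sided α = 0.025 → critical value z_{0.0125} = 2.241.
Power = Φ(δ − 2.241) + Φ(−δ − 2.241) = Φ(1.208) + Φ(-5.691) = 0.8864 + 0.0000 = 0.8864.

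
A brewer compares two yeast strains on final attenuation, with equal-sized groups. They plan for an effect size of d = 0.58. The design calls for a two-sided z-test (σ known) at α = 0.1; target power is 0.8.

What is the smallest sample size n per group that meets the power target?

Set Φ(δ − 1.645) = 0.8; then δ − 1.645 = Φ⁻¹(0.8) = 0.842, giving δ = 2.486.
(The Φ(−δ − z_{α/2}) term is vanishingly small for δ > 0 and is dropped in the standard sample-size formula.)
δ = d·√(n/2) ⇒ n = 2(δ/d)² = 2 × (2.486 / 0.58)² = 36.76.
Round up to the next whole unit.

n = 37 per group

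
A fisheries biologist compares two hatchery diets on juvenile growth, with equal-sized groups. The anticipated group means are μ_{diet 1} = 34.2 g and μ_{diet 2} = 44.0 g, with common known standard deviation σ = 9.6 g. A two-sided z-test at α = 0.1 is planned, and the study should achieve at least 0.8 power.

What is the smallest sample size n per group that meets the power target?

Standardized effect: d = |μ_{diet 1} − μ_{diet 2}| / σ = |34.2 − 44.0| / 9.6 = 1.0208
Set Φ(δ − 1.645) = 0.8; then δ − 1.645 = Φ⁻¹(0.8) = 0.842, giving δ = 2.486.
(For δ > 0 the lower-tail rejection region contributes negligibly to power, so the one-term inversion is standard.)
δ = d·√(n/2) ⇒ n = 2(δ/d)² = 2 × (2.486 / 1.0208)² = 11.87.
Round up to the next whole unit.

n = 12 per group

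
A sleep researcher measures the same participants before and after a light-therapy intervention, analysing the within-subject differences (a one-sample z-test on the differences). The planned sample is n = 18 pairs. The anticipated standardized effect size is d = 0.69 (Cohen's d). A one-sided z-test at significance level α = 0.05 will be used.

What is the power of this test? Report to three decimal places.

Noncentrality parameter: λ = d·√n = 0.69 × √18 = 2.9274
Critical value for a one-sided test at α = 0.05: z_α = 1.645.
Power = P(Z > 1.645 − λ) = Φ(1.283) = 0.9002.

Power ≈ 0.900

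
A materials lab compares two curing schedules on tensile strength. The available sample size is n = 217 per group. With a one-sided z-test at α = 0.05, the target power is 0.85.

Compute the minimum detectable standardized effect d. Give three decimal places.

Required noncentrality: δ = z_{0.05} + z_{0.15} = 1.645 + 1.036 = 2.681.
δ = d·√(n/2) ⇒ d = δ/√(n/2) = 2.681/√(217/2) = 0.2574.

d ≈ 0.257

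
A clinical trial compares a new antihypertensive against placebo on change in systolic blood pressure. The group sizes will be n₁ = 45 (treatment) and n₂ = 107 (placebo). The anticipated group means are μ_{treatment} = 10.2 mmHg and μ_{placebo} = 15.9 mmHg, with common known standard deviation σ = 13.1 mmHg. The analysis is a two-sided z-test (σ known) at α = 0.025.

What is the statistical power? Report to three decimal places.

Standardized effect: d = |μ_{treatment} − μ_{placebo}| / σ = |10.2 − 15.9| / 13.1 = 0.4351
Noncentrality parameter: δ = d / √(1/n₁ + 1/n₂) = 0.4351 / √(1/45 + 1/107) = 2.4489
Critical value for a two-sided test at α = 0.025: z_{α/2} = 2.241.
Power = Φ(δ − 2.241) + Φ(−δ − 2.241) = Φ(0.208) + Φ(-4.690) = 0.5822 + 0.0000 = 0.5822.

Power ≈ 0.582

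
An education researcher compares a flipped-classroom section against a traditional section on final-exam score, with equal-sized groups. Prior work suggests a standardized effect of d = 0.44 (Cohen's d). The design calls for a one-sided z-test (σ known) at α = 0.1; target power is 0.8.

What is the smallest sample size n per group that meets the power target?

For power 0.8 need Φ(δ − z_{0.1}) = 0.8, so δ = z_{0.1} + z_{0.20} = 1.282 + 0.842 = 2.123.
δ = d·√(n/2) ⇒ n = 2(δ/d)² = 2 × (2.123 / 0.44)² = 46.57.
Rounding up, n = 47 per group.

n = 47 per group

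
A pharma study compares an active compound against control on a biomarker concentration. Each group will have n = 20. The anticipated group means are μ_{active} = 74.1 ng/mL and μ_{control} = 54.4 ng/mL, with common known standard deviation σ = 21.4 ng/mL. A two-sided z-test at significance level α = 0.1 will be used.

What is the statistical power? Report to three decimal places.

Standardized effect: d = |μ_{active} − μ_{control}| / σ = |74.1 − 54.4| / 21.4 = 0.9206
Noncentrality parameter: δ = d·√(n/2) = 0.9206 × √(20/2) = 2.9111
Critical value for a two-sided test at α = 0.1: z_{α/2} = 1.645.
Power = Φ(δ − 1.645) + Φ(−δ − 1.645) = Φ(1.266) + Φ(-4.556) = 0.8973 + 0.0000 = 0.8973.

Power ≈ 0.897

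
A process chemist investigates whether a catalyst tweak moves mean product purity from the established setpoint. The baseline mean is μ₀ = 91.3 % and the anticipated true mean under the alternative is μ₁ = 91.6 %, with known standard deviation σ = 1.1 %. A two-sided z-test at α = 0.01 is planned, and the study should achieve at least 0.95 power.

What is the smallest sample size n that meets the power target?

Standardized effect: d = |μ₁ − μ₀| / σ = |91.6 − 91.3| / 1.1 = 0.2727
Set Φ(δ − 2.576) = 0.95; then δ − 2.576 = Φ⁻¹(0.95) = 1.645, giving δ = 4.221.
(The Φ(−δ − z_{α/2}) term is vanishingly small for δ > 0 and is dropped in the standard sample-size formula.)
δ = d·√n ⇒ n = (δ/d)² = (4.221 / 0.2727)² = 239.50.
Round up to the next whole unit.

n = 240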